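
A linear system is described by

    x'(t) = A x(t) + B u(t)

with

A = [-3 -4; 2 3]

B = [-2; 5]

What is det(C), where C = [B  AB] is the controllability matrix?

AB = [[-14], [11]]
Controllability matrix C = [B  AB] = [[-2, -14], [5, 11]]
det(C) = (-2)·11 - (-14)·5 = -22 - (-70) = 48
Since det(C) ≠ 0, rank(C) = 2 and the system is completely controllable.

48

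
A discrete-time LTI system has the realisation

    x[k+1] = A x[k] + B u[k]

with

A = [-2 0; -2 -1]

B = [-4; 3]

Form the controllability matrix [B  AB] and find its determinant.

AB = [[8], [5]]
Controllability matrix C = [B  AB] = [[-4, 8], [3, 5]]
det(C) = (-4)·5 - 8·3 = -20 - 24 = -44
Since det(C) ≠ 0, rank(C) = 2 and the system is completely controllable.

-44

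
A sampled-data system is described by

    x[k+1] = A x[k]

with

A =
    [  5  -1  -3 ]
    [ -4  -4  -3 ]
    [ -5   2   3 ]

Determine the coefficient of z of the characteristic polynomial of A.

Expand det(zI - A) for the 3×3 matrix.
p(z) = z^3 - 4z^2 - 30z - 27.
(Check: constant term = det(-A) = (-1)^3 det A = -27; coefficient of z^2 = -tr A = -4.)
The coefficient of z is -30.

-30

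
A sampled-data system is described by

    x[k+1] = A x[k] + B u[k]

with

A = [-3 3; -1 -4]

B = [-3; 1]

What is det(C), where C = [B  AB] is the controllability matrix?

AB = [[12], [-1]]
Controllability matrix C = [B  AB] = [[-3, 12], [1, -1]]
det(C) = (-3)·(-1) - 12·1 = 3 - 12 = -9
Since det(C) ≠ 0, rank(C) = 2 and the system is completely controllable.

-9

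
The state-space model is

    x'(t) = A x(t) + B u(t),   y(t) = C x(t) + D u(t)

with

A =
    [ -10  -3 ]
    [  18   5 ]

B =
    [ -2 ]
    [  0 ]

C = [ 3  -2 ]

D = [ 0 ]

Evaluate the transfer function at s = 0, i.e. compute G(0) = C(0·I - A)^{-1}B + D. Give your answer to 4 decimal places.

25.5000

G(0) = C(-A)^{-1}B + D = -C A^{-1} B + D.
det A = 4, so A^{-1} = (1/4)·adj(A) = [[5/4, 3/4], [-9/2, -5/2]]
A^{-1} B = [-5/2, 9]^T
C A^{-1} B = -51/2
G(0) = D - C A^{-1} B = 0 - (-51/2) = 51/2 ≈ 25.5000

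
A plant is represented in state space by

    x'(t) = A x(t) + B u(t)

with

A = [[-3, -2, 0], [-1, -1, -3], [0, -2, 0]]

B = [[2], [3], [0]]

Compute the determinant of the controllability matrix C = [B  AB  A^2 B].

-148

AB = [[-12], [-5], [-6]]
A^2B = [[46], [35], [10]]
Controllability matrix C = [B  AB  A^2B] = [[2, -12, 46], [3, -5, 35], [0, -6, 10]]
Expanding along the first row, det(C) = 2·((-5)·10 - 35·(-6)) - (-12)·(3·10 - 35·0) + 46·(3·(-6) - (-5)·0) = 2·160 - (-12)·30 + 46·(-18) = -148
Since det(C) ≠ 0, rank(C) = 3 and the system is completely controllable.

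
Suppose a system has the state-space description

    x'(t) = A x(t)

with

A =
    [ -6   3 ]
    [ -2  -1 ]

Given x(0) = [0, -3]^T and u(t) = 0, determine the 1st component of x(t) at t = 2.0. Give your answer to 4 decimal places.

det(sI - A) = s^2 - (tr A)s + det A, with tr A = (-6) + (-1) = -7 and det A = (-6)·(-1) - 3·(-2) = 6 - (-6) = 12.
So p(s) = det(sI - A) = s^2 + 7s + 12.
Factor s^2 + 7s + 12: two numbers with sum -7 and product 12 are -3 and -4, so s^2 + 7s + 12 = (s + 3)(s + 4).
Hence p(s) = (s + 3) (s + 4), with roots -4, -3.
The eigenvalues -4, -3 are distinct and real, so A is diagonalisable and x(t) = e^{At} x(0) = V diag(e^{λ_i t}) V^{-1} x(0), where the columns of V are the eigenvectors.
λ = -4: A - (-4)I = [[-2, 3], [-2, 3]]. Row 1 gives (-2)·v1 + 3·v2 = 0, so take v_1 = [3, 2]^T.
λ = -3: A - (-3)I = [[-3, 3], [-2, 2]]. Row 1 gives (-3)·v1 + 3·v2 = 0, so take v_2 = [1, 1]^T.
V = [v_1 v_2] = [[3, 1], [2, 1]] has det V = 1, so V^{-1} = adj(V)/det V = [[1, -1], [-2, 3]].
Modal coordinates z(0) = V^{-1} x(0): 1·0 + (-1)·(-3) = 3; (-2)·0 + 3·(-3) = -9; so z(0) = [3, -9]^T.
x_1(t) = Σ_i (v_i)_1 · z_i(0) · e^{λ_i t} (row 1 of V times the modal terms).
x_1(2.0) = 3·3·e^{-4·2.0} + 1·(-9)·e^{-3·2.0} = 9·0.000335 + (-9)·0.002479 = -0.0193.

-0.0193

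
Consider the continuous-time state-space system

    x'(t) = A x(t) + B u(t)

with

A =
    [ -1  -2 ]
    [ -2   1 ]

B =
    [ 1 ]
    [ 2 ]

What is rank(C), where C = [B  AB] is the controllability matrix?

AB = [[-5], [0]]
Controllability matrix C = [B  AB] = [[1, -5], [2, 0]]
det(C) = 1·0 - (-5)·2 = 0 - (-10) = 10 ≠ 0, so rank(C) = 2.
rank(C) = 2 = n, so the pair (A, B) is completely controllable.

2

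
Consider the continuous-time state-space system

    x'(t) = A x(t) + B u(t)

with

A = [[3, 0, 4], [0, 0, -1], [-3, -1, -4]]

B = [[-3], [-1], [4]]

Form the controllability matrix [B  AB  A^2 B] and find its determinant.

AB = [[7], [-4], [-6]]
A^2B = [[-3], [6], [7]]
Controllability matrix C = [B  AB  A^2B] = [[-3, 7, -3], [-1, -4, 6], [4, -6, 7]]
Expanding along the first row, det(C) = (-3)·((-4)·7 - 6·(-6)) - 7·((-1)·7 - 6·4) + (-3)·((-1)·(-6) - (-4)·4) = (-3)·8 - 7·(-31) + (-3)·22 = 127
Since det(C) ≠ 0, rank(C) = 3 and the system is completely controllable.

127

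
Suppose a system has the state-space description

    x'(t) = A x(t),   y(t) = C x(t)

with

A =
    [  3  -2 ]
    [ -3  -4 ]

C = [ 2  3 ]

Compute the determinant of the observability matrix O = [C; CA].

CA = [[-3, -16]]
Observability matrix O = [C; CA] = [[2, 3], [-3, -16]]
det(O) = 2·(-16) - 3·(-3) = -32 - (-9) = -23
Since det(O) ≠ 0, rank(O) = 2 and the system is completely observable.

-23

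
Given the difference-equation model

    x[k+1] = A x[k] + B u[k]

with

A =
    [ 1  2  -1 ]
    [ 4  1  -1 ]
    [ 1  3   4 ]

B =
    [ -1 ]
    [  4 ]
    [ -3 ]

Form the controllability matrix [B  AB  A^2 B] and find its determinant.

AB = [[10], [3], [-1]]
A^2B = [[17], [44], [15]]
Controllability matrix C = [B  AB  A^2B] = [[-1, 10, 17], [4, 3, 44], [-3, -1, 15]]
Expanding along the first row, det(C) = (-1)·(3·15 - 44·(-1)) - 10·(4·15 - 44·(-3)) + 17·(4·(-1) - 3·(-3)) = (-1)·89 - 10·192 + 17·5 = -1924
Since det(C) ≠ 0, rank(C) = 3 and the system is completely controllable.

-1924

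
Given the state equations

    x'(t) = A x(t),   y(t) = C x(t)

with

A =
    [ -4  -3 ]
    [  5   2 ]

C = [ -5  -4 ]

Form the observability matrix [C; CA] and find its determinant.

CA = [[0, 7]]
Observability matrix O = [C; CA] = [[-5, -4], [0, 7]]
det(O) = (-5)·7 - (-4)·0 = -35 - 0 = -35
Since det(O) ≠ 0, rank(O) = 2 and the system is completely observable.

-35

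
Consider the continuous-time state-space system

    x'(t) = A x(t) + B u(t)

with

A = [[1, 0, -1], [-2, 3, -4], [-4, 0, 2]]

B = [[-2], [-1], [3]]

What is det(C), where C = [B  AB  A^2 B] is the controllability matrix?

AB = [[-5], [-11], [14]]
A^2B = [[-19], [-79], [48]]
Controllability matrix C = [B  AB  A^2B] = [[-2, -5, -19], [-1, -11, -79], [3, 14, 48]]
Expanding along the first row, det(C) = (-2)·((-11)·48 - (-79)·14) - (-5)·((-1)·48 - (-79)·3) + (-19)·((-1)·14 - (-11)·3) = (-2)·578 - (-5)·189 + (-19)·19 = -572
Since det(C) ≠ 0, rank(C) = 3 and the system is completely controllable.

-572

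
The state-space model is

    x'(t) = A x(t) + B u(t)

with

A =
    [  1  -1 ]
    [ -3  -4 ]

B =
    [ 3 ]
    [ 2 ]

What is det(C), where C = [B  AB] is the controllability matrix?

AB = [[1], [-17]]
Controllability matrix C = [B  AB] = [[3, 1], [2, -17]]
det(C) = 3·(-17) - 1·2 = -51 - 2 = -53
Since det(C) ≠ 0, rank(C) = 2 and the system is completely controllable.

-53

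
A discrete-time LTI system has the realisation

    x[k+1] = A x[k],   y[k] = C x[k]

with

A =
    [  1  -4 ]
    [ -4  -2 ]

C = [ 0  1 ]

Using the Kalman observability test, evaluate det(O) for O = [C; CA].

4

CA = [[-4, -2]]
Observability matrix O = [C; CA] = [[0, 1], [-4, -2]]
det(O) = 0·(-2) - 1·(-4) = 0 - (-4) = 4
Since det(O) ≠ 0, rank(O) = 2 and the system is completely observable.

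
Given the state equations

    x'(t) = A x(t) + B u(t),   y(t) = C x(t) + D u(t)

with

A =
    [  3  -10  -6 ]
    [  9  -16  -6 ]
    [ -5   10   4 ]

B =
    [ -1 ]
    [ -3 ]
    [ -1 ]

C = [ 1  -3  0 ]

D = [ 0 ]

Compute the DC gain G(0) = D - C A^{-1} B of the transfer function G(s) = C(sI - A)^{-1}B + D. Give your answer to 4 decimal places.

-15.6667

G(0) = C(-A)^{-1}B + D = -C A^{-1} B + D.
det A = -12, so A^{-1} = (1/-12)·adj(A) = [[1/3, 5/3, 3], [1/2, 3/2, 3], [-5/6, -5/3, -7/2]]
A^{-1} B = [-25/3, -8, 28/3]^T
C A^{-1} B = 47/3
G(0) = D - C A^{-1} B = 0 - (47/3) = -47/3 ≈ -15.6667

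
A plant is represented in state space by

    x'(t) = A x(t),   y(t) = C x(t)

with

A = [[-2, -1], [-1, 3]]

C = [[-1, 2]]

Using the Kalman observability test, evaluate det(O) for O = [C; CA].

-7

CA = [[0, 7]]
Observability matrix O = [C; CA] = [[-1, 2], [0, 7]]
det(O) = (-1)·7 - 2·0 = -7 - 0 = -7
Since det(O) ≠ 0, rank(O) = 2 and the system is completely observable.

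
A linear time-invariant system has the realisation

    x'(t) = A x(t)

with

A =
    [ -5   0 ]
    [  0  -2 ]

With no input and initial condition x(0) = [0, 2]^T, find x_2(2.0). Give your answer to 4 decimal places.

det(sI - A) = s^2 - (tr A)s + det A, with tr A = (-5) + (-2) = -7 and det A = (-5)·(-2) - 0·0 = 10 - 0 = 10.
So p(s) = det(sI - A) = s^2 + 7s + 10.
Factor s^2 + 7s + 10: two numbers with sum -7 and product 10 are -2 and -5, so s^2 + 7s + 10 = (s + 2)(s + 5).
Hence p(s) = (s + 2) (s + 5), with roots -5, -2.
The eigenvalues -5, -2 are distinct and real, so A is diagonalisable and x(t) = e^{At} x(0) = V diag(e^{λ_i t}) V^{-1} x(0), where the columns of V are the eigenvectors.
λ = -5: A - (-5)I = [[0, 0], [0, 3]]. Row 2 gives 0·v1 + 3·v2 = 0, so take v_1 = [1, 0]^T.
λ = -2: A - (-2)I = [[-3, 0], [0, 0]]. Row 1 gives (-3)·v1 + 0·v2 = 0, so take v_2 = [0, 1]^T.
V = [v_1 v_2] = [[1, 0], [0, 1]] has det V = 1, so V^{-1} = adj(V)/det V = [[1, 0], [0, 1]].
Modal coordinates z(0) = V^{-1} x(0): 1·0 + 0·2 = 0; 0·0 + 1·2 = 2; so z(0) = [0, 2]^T.
x_2(t) = Σ_i (v_i)_2 · z_i(0) · e^{λ_i t} (row 2 of V times the modal terms).
x_2(2.0) = 0·0·e^{-5·2.0} + 1·2·e^{-2·2.0} = 0·0.000045 + 2·0.018316 = 0.0366.

0.0366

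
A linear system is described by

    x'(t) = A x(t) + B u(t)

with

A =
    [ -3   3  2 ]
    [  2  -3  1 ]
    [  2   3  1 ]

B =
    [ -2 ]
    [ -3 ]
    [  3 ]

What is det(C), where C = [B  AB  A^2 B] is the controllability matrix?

AB = [[3], [8], [-10]]
A^2B = [[-5], [-28], [20]]
Controllability matrix C = [B  AB  A^2B] = [[-2, 3, -5], [-3, 8, -28], [3, -10, 20]]
Expanding along the first row, det(C) = (-2)·(8·20 - (-28)·(-10)) - 3·((-3)·20 - (-28)·3) + (-5)·((-3)·(-10) - 8·3) = (-2)·(-120) - 3·24 + (-5)·6 = 138
Since det(C) ≠ 0, rank(C) = 3 and the system is completely controllable.

138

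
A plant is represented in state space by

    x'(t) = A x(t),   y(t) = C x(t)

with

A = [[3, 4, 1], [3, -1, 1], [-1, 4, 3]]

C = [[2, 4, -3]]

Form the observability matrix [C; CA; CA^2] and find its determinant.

CA = [[21, -8, -3]]
CA^2 = [[42, 80, 4]]
Observability matrix O = [C; CA; CA^2] = [[2, 4, -3], [21, -8, -3], [42, 80, 4]]
Expanding along the first row, det(O) = 2·((-8)·4 - (-3)·80) - 4·(21·4 - (-3)·42) + (-3)·(21·80 - (-8)·42) = 2·208 - 4·210 + (-3)·2016 = -6472
Since det(O) ≠ 0, rank(O) = 3 and the system is completely observable.

-6472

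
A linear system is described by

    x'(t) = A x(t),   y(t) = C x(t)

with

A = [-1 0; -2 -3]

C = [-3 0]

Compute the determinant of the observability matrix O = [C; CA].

CA = [[3, 0]]
Observability matrix O = [C; CA] = [[-3, 0], [3, 0]]
det(O) = (-3)·0 - 0·3 = 0 - 0 = 0
Since det(O) = 0, rank(O) < 2 and the system is not completely observable.

0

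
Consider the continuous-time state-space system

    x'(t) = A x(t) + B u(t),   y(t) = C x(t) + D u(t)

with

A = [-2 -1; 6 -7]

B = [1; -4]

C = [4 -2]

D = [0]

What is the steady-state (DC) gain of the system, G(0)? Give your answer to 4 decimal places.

2.4000

G(0) = C(-A)^{-1}B + D = -C A^{-1} B + D.
det A = 20, so A^{-1} = (1/20)·adj(A) = [[-7/20, 1/20], [-3/10, -1/10]]
A^{-1} B = [-11/20, 1/10]^T
C A^{-1} B = -12/5
G(0) = D - C A^{-1} B = 0 - (-12/5) = 12/5 ≈ 2.4000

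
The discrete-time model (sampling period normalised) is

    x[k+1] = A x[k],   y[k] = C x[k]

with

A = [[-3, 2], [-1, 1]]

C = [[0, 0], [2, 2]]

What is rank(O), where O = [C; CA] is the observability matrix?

2

CA = [[0, 0], [-8, 6]]
Observability matrix O = [C; CA] = [[0, 0], [2, 2], [0, 0], [-8, 6]]
Take the 2×2 submatrix of O formed by rows 2, 4: [[2, 2], [-8, 6]]. Its determinant is 2·6 - 2·(-8) = 12 - (-16) = 28 ≠ 0.
So rank(O) ≥ 2; since O has 2 columns, rank(O) = 2.
rank(O) = 2 = n, so the pair (A, C) is completely observable.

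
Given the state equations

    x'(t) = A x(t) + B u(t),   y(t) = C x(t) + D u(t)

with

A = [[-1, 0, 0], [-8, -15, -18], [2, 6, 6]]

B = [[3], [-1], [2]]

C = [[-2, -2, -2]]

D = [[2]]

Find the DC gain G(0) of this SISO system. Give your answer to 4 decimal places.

-1.3333

G(0) = C(-A)^{-1}B + D = -C A^{-1} B + D.
det A = -18, so A^{-1} = (1/-18)·adj(A) = [[-1, 0, 0], [-2/3, 1/3, 1], [1, -1/3, -5/6]]
A^{-1} B = [-3, -1/3, 5/3]^T
C A^{-1} B = 10/3
G(0) = D - C A^{-1} B = 2 - (10/3) = -4/3 ≈ -1.3333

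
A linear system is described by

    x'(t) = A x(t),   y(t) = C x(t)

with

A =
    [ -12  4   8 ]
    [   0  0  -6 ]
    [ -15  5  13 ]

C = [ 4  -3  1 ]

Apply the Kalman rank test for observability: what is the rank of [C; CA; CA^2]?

CA = [[-63, 21, 63]]
CA^2 = [[-189, 63, 189]]
Observability matrix O = [C; CA; CA^2] = [[4, -3, 1], [-63, 21, 63], [-189, 63, 189]]
The columns c1, c2, c3 of O are linearly dependent: 2·c1 + 3·c2 + c3 = 0 (check each entry), so rank(O) ≤ 2.
The 2×2 minor from rows 1, 2, columns 1, 2 is 4·21 - (-3)·(-63) = 84 - 189 = -105 ≠ 0, so rank(O) = 2.
rank(O) = 2 < n = 3, so the pair (A, C) is not completely observable.

2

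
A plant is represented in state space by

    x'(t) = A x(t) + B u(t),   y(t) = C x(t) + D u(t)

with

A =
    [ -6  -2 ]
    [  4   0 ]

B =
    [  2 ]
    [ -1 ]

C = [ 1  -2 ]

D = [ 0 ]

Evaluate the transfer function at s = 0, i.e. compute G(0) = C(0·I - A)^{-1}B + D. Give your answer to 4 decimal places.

-0.2500

G(0) = C(-A)^{-1}B + D = -C A^{-1} B + D.
det A = 8, so A^{-1} = (1/8)·adj(A) = [[0, 1/4], [-1/2, -3/4]]
A^{-1} B = [-1/4, -1/4]^T
C A^{-1} B = 1/4
G(0) = D - C A^{-1} B = 0 - (1/4) = -1/4 ≈ -0.2500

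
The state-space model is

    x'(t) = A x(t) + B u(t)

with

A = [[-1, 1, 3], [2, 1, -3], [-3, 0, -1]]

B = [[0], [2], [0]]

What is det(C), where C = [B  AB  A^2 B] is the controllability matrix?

AB = [[2], [2], [0]]
A^2B = [[0], [6], [-6]]
Controllability matrix C = [B  AB  A^2B] = [[0, 2, 0], [2, 2, 6], [0, 0, -6]]
Expanding along the first row, det(C) = 0·(2·(-6) - 6·0) - 2·(2·(-6) - 6·0) + 0·(2·0 - 2·0) = 0·(-12) - 2·(-12) + 0·0 = 24
Since det(C) ≠ 0, rank(C) = 3 and the system is completely controllable.

24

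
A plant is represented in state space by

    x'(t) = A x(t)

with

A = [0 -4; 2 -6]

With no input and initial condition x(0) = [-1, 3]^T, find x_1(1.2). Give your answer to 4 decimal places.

det(sI - A) = s^2 - (tr A)s + det A, with tr A = 0 + (-6) = -6 and det A = 0·(-6) - (-4)·2 = 0 - (-8) = 8.
So p(s) = det(sI - A) = s^2 + 6s + 8.
Factor s^2 + 6s + 8: two numbers with sum -6 and product 8 are -2 and -4, so s^2 + 6s + 8 = (s + 2)(s + 4).
Hence p(s) = (s + 2) (s + 4), with roots -4, -2.
The eigenvalues -4, -2 are distinct and real, so A is diagonalisable and x(t) = e^{At} x(0) = V diag(e^{λ_i t}) V^{-1} x(0), where the columns of V are the eigenvectors.
λ = -4: A - (-4)I = [[4, -4], [2, -2]]. Row 1 gives 4·v1 + (-4)·v2 = 0, so take v_1 = [1, 1]^T.
λ = -2: A - (-2)I = [[2, -4], [2, -4]]. Row 1 gives 2·v1 + (-4)·v2 = 0, so take v_2 = [-2, -1]^T.
V = [v_1 v_2] = [[1, -2], [1, -1]] has det V = 1, so V^{-1} = adj(V)/det V = [[-1, 2], [-1, 1]].
Modal coordinates z(0) = V^{-1} x(0): (-1)·(-1) + 2·3 = 7; (-1)·(-1) + 1·3 = 4; so z(0) = [7, 4]^T.
x_1(t) = Σ_i (v_i)_1 · z_i(0) · e^{λ_i t} (row 1 of V times the modal terms).
x_1(1.2) = 1·7·e^{-4·1.2} + (-2)·4·e^{-2·1.2} = 7·0.008230 + (-8)·0.090718 = -0.6681.

-0.6681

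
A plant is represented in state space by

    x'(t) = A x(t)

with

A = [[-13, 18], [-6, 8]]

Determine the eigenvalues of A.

-4, -1

det(sI - A) = s^2 - (tr A)s + det A, with tr A = (-13) + 8 = -5 and det A = (-13)·8 - 18·(-6) = -104 - (-108) = 4.
So p(s) = det(sI - A) = s^2 + 5s + 4.
Factor s^2 + 5s + 4: two numbers with sum -5 and product 4 are -1 and -4, so s^2 + 5s + 4 = (s + 1)(s + 4).
Hence p(s) = (s + 1) (s + 4), with roots -4, -1.
All eigenvalues have negative real part, so the system is asymptotically stable.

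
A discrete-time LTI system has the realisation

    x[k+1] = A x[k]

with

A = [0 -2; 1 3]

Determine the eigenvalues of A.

det(zI - A) = z^2 - (tr A)z + det A, with tr A = 0 + 3 = 3 and det A = 0·3 - (-2)·1 = 0 - (-2) = 2.
So p(z) = det(zI - A) = z^2 - 3z + 2.
Factor z^2 - 3z + 2: two numbers with sum 3 and product 2 are 2 and 1, so z^2 - 3z + 2 = (z - 2)(z - 1).
Hence p(z) = (z - 2) (z - 1), with roots 1, 2.

1, 2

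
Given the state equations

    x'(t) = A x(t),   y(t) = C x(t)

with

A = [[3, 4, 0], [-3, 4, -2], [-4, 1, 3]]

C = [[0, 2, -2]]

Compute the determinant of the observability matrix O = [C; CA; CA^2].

CA = [[2, 6, -10]]
CA^2 = [[28, 22, -42]]
Observability matrix O = [C; CA; CA^2] = [[0, 2, -2], [2, 6, -10], [28, 22, -42]]
Expanding along the first row, det(O) = 0·(6·(-42) - (-10)·22) - 2·(2·(-42) - (-10)·28) + (-2)·(2·22 - 6·28) = 0·(-32) - 2·196 + (-2)·(-124) = -144
Since det(O) ≠ 0, rank(O) = 3 and the system is completely observable.

-144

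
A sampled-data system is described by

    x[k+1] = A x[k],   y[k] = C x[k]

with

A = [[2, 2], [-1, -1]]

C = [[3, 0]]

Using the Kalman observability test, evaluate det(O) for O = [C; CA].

CA = [[6, 6]]
Observability matrix O = [C; CA] = [[3, 0], [6, 6]]
det(O) = 3·6 - 0·6 = 18 - 0 = 18
Since det(O) ≠ 0, rank(O) = 2 and the system is completely observable.

18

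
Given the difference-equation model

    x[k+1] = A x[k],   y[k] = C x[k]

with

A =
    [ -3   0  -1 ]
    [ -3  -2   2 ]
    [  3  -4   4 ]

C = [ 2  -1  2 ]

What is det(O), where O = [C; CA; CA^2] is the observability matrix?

CA = [[3, -6, 4]]
CA^2 = [[21, -4, 1]]
Observability matrix O = [C; CA; CA^2] = [[2, -1, 2], [3, -6, 4], [21, -4, 1]]
Expanding along the first row, det(O) = 2·((-6)·1 - 4·(-4)) - (-1)·(3·1 - 4·21) + 2·(3·(-4) - (-6)·21) = 2·10 - (-1)·(-81) + 2·114 = 167
Since det(O) ≠ 0, rank(O) = 3 and the system is completely observable.

167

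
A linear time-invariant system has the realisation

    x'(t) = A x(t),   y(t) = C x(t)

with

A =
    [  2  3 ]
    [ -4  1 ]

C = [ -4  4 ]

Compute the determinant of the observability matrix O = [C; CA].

128

CA = [[-24, -8]]
Observability matrix O = [C; CA] = [[-4, 4], [-24, -8]]
det(O) = (-4)·(-8) - 4·(-24) = 32 - (-96) = 128
Since det(O) ≠ 0, rank(O) = 2 and the system is completely observable.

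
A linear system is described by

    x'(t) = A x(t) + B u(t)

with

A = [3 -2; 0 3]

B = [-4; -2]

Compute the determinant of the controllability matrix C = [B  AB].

8

AB = [[-8], [-6]]
Controllability matrix C = [B  AB] = [[-4, -8], [-2, -6]]
det(C) = (-4)·(-6) - (-8)·(-2) = 24 - 16 = 8
Since det(C) ≠ 0, rank(C) = 2 and the system is completely controllable.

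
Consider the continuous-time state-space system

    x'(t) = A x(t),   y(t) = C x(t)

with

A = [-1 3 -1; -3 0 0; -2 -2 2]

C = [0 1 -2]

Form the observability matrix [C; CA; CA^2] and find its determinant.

-33

CA = [[1, 4, -4]]
CA^2 = [[-5, 11, -9]]
Observability matrix O = [C; CA; CA^2] = [[0, 1, -2], [1, 4, -4], [-5, 11, -9]]
Expanding along the first row, det(O) = 0·(4·(-9) - (-4)·11) - 1·(1·(-9) - (-4)·(-5)) + (-2)·(1·11 - 4·(-5)) = 0·8 - 1·(-29) + (-2)·31 = -33
Since det(O) ≠ 0, rank(O) = 3 and the system is completely observable.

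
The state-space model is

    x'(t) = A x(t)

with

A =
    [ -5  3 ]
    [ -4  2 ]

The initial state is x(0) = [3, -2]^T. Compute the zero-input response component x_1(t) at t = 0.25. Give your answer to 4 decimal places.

-0.7645

det(sI - A) = s^2 - (tr A)s + det A, with tr A = (-5) + 2 = -3 and det A = (-5)·2 - 3·(-4) = -10 - (-12) = 2.
So p(s) = det(sI - A) = s^2 + 3s + 2.
Factor s^2 + 3s + 2: two numbers with sum -3 and product 2 are -1 and -2, so s^2 + 3s + 2 = (s + 1)(s + 2).
Hence p(s) = (s + 1) (s + 2), with roots -2, -1.
The eigenvalues -2, -1 are distinct and real, so A is diagonalisable and x(t) = e^{At} x(0) = V diag(e^{λ_i t}) V^{-1} x(0), where the columns of V are the eigenvectors.
λ = -2: A - (-2)I = [[-3, 3], [-4, 4]]. Row 1 gives (-3)·v1 + 3·v2 = 0, so take v_1 = [1, 1]^T.
λ = -1: A - (-1)I = [[-4, 3], [-4, 3]]. Row 1 gives (-4)·v1 + 3·v2 = 0, so take v_2 = [3, 4]^T.
V = [v_1 v_2] = [[1, 3], [1, 4]] has det V = 1, so V^{-1} = adj(V)/det V = [[4, -3], [-1, 1]].
Modal coordinates z(0) = V^{-1} x(0): 4·3 + (-3)·(-2) = 18; (-1)·3 + 1·(-2) = -5; so z(0) = [18, -5]^T.
x_1(t) = Σ_i (v_i)_1 · z_i(0) · e^{λ_i t} (row 1 of V times the modal terms).
x_1(0.25) = 1·18·e^{-2·0.25} + 3·(-5)·e^{-1·0.25} = 18·0.606531 + (-15)·0.778801 = -0.7645.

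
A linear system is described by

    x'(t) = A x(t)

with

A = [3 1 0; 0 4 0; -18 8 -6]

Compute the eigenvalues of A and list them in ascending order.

det(sI - A) = s^3 - (tr A)s^2 + (M11 + M22 + M33)s - det A, where Mii is the 2×2 principal minor of A obtained by deleting row i and column i.
tr A = 3 + 4 + (-6) = 1; M11 = 4·(-6) - 0·8 = -24 - 0 = -24; M22 = 3·(-6) - 0·(-18) = -18 - 0 = -18; M33 = 3·4 - 1·0 = 12 - 0 = 12; sum of minors = -30.
det A = 3·(4·(-6) - 0·8) - 1·(0·(-6) - 0·(-18)) + 0·(0·8 - 4·(-18)) = 3·(-24) - 1·0 + 0·72 = -72.
So p(s) = det(sI - A) = s^3 - s^2 - 30s + 72.
Rational-root test: any integer root divides 72. Testing small divisors, s = 3 works: p(3) = 27 + (-9) + (-90) + 72 = 0, so (s - 3) is a factor.
Dividing, p(s) = (s - 3)(s^2 + 2s - 24).
Factor s^2 + 2s - 24: two numbers with sum -2 and product -24 are 4 and -6, so s^2 + 2s - 24 = (s - 4)(s + 6).
Hence p(s) = (s - 4) (s - 3) (s + 6), with roots -6, 3, 4.
At least one eigenvalue has non-negative real part, so the system is not asymptotically stable.

-6, 3, 4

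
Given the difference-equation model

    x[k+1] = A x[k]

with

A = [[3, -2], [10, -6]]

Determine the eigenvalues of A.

-2, -1

det(zI - A) = z^2 - (tr A)z + det A, with tr A = 3 + (-6) = -3 and det A = 3·(-6) - (-2)·10 = -18 - (-20) = 2.
So p(z) = det(zI - A) = z^2 + 3z + 2.
Factor z^2 + 3z + 2: two numbers with sum -3 and product 2 are -1 and -2, so z^2 + 3z + 2 = (z + 1)(z + 2).
Hence p(z) = (z + 1) (z + 2), with roots -2, -1.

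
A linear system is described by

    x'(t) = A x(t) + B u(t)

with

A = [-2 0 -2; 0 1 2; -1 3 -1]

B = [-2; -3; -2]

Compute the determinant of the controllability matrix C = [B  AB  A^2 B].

-476

AB = [[8], [-7], [-5]]
A^2B = [[-6], [-17], [-24]]
Controllability matrix C = [B  AB  A^2B] = [[-2, 8, -6], [-3, -7, -17], [-2, -5, -24]]
Expanding along the first row, det(C) = (-2)·((-7)·(-24) - (-17)·(-5)) - 8·((-3)·(-24) - (-17)·(-2)) + (-6)·((-3)·(-5) - (-7)·(-2)) = (-2)·83 - 8·38 + (-6)·1 = -476
Since det(C) ≠ 0, rank(C) = 3 and the system is completely controllable.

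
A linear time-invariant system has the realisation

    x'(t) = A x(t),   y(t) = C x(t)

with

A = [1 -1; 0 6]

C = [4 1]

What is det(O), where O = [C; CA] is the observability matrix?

CA = [[4, 2]]
Observability matrix O = [C; CA] = [[4, 1], [4, 2]]
det(O) = 4·2 - 1·4 = 8 - 4 = 4
Since det(O) ≠ 0, rank(O) = 2 and the system is completely observable.

4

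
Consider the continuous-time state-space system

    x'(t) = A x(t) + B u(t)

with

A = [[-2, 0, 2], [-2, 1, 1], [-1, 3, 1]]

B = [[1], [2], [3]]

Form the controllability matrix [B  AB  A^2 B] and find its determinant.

3

AB = [[4], [3], [8]]
A^2B = [[8], [3], [13]]
Controllability matrix C = [B  AB  A^2B] = [[1, 4, 8], [2, 3, 3], [3, 8, 13]]
Expanding along the first row, det(C) = 1·(3·13 - 3·8) - 4·(2·13 - 3·3) + 8·(2·8 - 3·3) = 1·15 - 4·17 + 8·7 = 3
Since det(C) ≠ 0, rank(C) = 3 and the system is completely controllable.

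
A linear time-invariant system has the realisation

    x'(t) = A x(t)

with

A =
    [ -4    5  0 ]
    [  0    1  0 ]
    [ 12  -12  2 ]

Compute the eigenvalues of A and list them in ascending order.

det(sI - A) = s^3 - (tr A)s^2 + (M11 + M22 + M33)s - det A, where Mii is the 2×2 principal minor of A obtained by deleting row i and column i.
tr A = (-4) + 1 + 2 = -1; M11 = 1·2 - 0·(-12) = 2 - 0 = 2; M22 = (-4)·2 - 0·12 = -8 - 0 = -8; M33 = (-4)·1 - 5·0 = -4 - 0 = -4; sum of minors = -10.
det A = (-4)·(1·2 - 0·(-12)) - 5·(0·2 - 0·12) + 0·(0·(-12) - 1·12) = (-4)·2 - 5·0 + 0·(-12) = -8.
So p(s) = det(sI - A) = s^3 + s^2 - 10s + 8.
Rational-root test: any integer root divides 8. Testing small divisors, s = 1 works: p(1) = 1 + 1 + (-10) + 8 = 0, so (s - 1) is a factor.
Dividing, p(s) = (s - 1)(s^2 + 2s - 8).
Factor s^2 + 2s - 8: two numbers with sum -2 and product -8 are 2 and -4, so s^2 + 2s - 8 = (s - 2)(s + 4).
Hence p(s) = (s - 2) (s - 1) (s + 4), with roots -4, 1, 2.
At least one eigenvalue has non-negative real part, so the system is not asymptotically stable.

-4, 1, 2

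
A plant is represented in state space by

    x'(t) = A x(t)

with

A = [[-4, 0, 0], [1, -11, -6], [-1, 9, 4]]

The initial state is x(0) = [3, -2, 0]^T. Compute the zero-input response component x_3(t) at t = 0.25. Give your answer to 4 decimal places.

-2.1643

det(sI - A) = s^3 - (tr A)s^2 + (M11 + M22 + M33)s - det A, where Mii is the 2×2 principal minor of A obtained by deleting row i and column i.
tr A = (-4) + (-11) + 4 = -11; M11 = (-11)·4 - (-6)·9 = -44 - (-54) = 10; M22 = (-4)·4 - 0·(-1) = -16 - 0 = -16; M33 = (-4)·(-11) - 0·1 = 44 - 0 = 44; sum of minors = 38.
det A = (-4)·((-11)·4 - (-6)·9) - 0·(1·4 - (-6)·(-1)) + 0·(1·9 - (-11)·(-1)) = (-4)·10 - 0·(-2) + 0·(-2) = -40.
So p(s) = det(sI - A) = s^3 + 11s^2 + 38s + 40.
Rational-root test: any integer root divides 40. Testing small divisors, s = -2 works: p(-2) = -8 + 44 + (-76) + 40 = 0, so (s + 2) is a factor.
Dividing, p(s) = (s + 2)(s^2 + 9s + 20).
Factor s^2 + 9s + 20: two numbers with sum -9 and product 20 are -4 and -5, so s^2 + 9s + 20 = (s + 4)(s + 5).
Hence p(s) = (s + 2) (s + 4) (s + 5), with roots -5, -4, -2.
The eigenvalues -5, -4, -2 are distinct and real, so A is diagonalisable and x(t) = e^{At} x(0) = V diag(e^{λ_i t}) V^{-1} x(0), where the columns of V are the eigenvectors.
λ = -5: A - (-5)I = [[1, 0, 0], [1, -6, -6], [-1, 9, 9]]. v must be orthogonal to every row; (row 1) × (row 2) = [0, 6, -6], so take v_1 = [0, -1, 1]^T.
λ = -4: A - (-4)I = [[0, 0, 0], [1, -7, -6], [-1, 9, 8]]. v must be orthogonal to every row; (row 2) × (row 3) = [-2, -2, 2], so take v_2 = [1, 1, -1]^T.
λ = -2: A - (-2)I = [[-2, 0, 0], [1, -9, -6], [-1, 9, 6]]. v must be orthogonal to every row; (row 1) × (row 2) = [0, -12, 18], so take v_3 = [0, -2, 3]^T.
V = [v_1 v_2 v_3] = [[0, 1, 0], [-1, 1, -2], [1, -1, 3]] has det V = 1, so V^{-1} = adj(V)/det V = [[1, -3, -2], [1, 0, 0], [0, 1, 1]].
Modal coordinates z(0) = V^{-1} x(0): 1·3 + (-3)·(-2) + (-2)·0 = 9; 1·3 + 0·(-2) + 0·0 = 3; 0·3 + 1·(-2) + 1·0 = -2; so z(0) = [9, 3, -2]^T.
x_3(t) = Σ_i (v_i)_3 · z_i(0) · e^{λ_i t} (row 3 of V times the modal terms).
x_3(0.25) = 1·9·e^{-5·0.25} + (-1)·3·e^{-4·0.25} + 3·(-2)·e^{-2·0.25} = 9·0.286505 + (-3)·0.367879 + (-6)·0.606531 = -2.1643.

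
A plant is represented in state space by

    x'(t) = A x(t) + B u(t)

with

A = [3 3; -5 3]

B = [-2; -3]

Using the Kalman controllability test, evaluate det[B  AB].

AB = [[-15], [1]]
Controllability matrix C = [B  AB] = [[-2, -15], [-3, 1]]
det(C) = (-2)·1 - (-15)·(-3) = -2 - 45 = -47
Since det(C) ≠ 0, rank(C) = 2 and the system is completely controllable.

-47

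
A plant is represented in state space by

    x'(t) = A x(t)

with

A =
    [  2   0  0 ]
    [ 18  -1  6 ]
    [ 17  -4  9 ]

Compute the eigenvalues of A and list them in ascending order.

2, 3, 5

det(sI - A) = s^3 - (tr A)s^2 + (M11 + M22 + M33)s - det A, where Mii is the 2×2 principal minor of A obtained by deleting row i and column i.
tr A = 2 + (-1) + 9 = 10; M11 = (-1)·9 - 6·(-4) = -9 - (-24) = 15; M22 = 2·9 - 0·17 = 18 - 0 = 18; M33 = 2·(-1) - 0·18 = -2 - 0 = -2; sum of minors = 31.
det A = 2·((-1)·9 - 6·(-4)) - 0·(18·9 - 6·17) + 0·(18·(-4) - (-1)·17) = 2·15 - 0·60 + 0·(-55) = 30.
So p(s) = det(sI - A) = s^3 - 10s^2 + 31s - 30.
Rational-root test: any integer root divides -30. Testing small divisors, s = 2 works: p(2) = 8 + (-40) + 62 + (-30) = 0, so (s - 2) is a factor.
Dividing, p(s) = (s - 2)(s^2 - 8s + 15).
Factor s^2 - 8s + 15: two numbers with sum 8 and product 15 are 5 and 3, so s^2 - 8s + 15 = (s - 5)(s - 3).
Hence p(s) = (s - 5) (s - 3) (s - 2), with roots 2, 3, 5.
At least one eigenvalue has non-negative real part, so the system is not asymptotically stable.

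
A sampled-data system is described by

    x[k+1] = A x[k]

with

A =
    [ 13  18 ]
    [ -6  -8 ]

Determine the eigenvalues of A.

1, 4

det(zI - A) = z^2 - (tr A)z + det A, with tr A = 13 + (-8) = 5 and det A = 13·(-8) - 18·(-6) = -104 - (-108) = 4.
So p(z) = det(zI - A) = z^2 - 5z + 4.
Factor z^2 - 5z + 4: two numbers with sum 5 and product 4 are 4 and 1, so z^2 - 5z + 4 = (z - 4)(z - 1).
Hence p(z) = (z - 4) (z - 1), with roots 1, 4.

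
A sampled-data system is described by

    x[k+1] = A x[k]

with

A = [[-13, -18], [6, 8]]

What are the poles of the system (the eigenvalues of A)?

-4, -1

det(zI - A) = z^2 - (tr A)z + det A, with tr A = (-13) + 8 = -5 and det A = (-13)·8 - (-18)·6 = -104 - (-108) = 4.
So p(z) = det(zI - A) = z^2 + 5z + 4.
Factor z^2 + 5z + 4: two numbers with sum -5 and product 4 are -1 and -4, so z^2 + 5z + 4 = (z + 1)(z + 4).
Hence p(z) = (z + 1) (z + 4), with roots -4, -1.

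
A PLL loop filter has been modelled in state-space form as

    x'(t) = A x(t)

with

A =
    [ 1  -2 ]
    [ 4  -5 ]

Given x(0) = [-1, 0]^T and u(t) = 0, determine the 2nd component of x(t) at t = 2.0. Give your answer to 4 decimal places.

det(sI - A) = s^2 - (tr A)s + det A, with tr A = 1 + (-5) = -4 and det A = 1·(-5) - (-2)·4 = -5 - (-8) = 3.
So p(s) = det(sI - A) = s^2 + 4s + 3.
Factor s^2 + 4s + 3: two numbers with sum -4 and product 3 are -1 and -3, so s^2 + 4s + 3 = (s + 1)(s + 3).
Hence p(s) = (s + 1) (s + 3), with roots -3, -1.
The eigenvalues -3, -1 are distinct and real, so A is diagonalisable and x(t) = e^{At} x(0) = V diag(e^{λ_i t}) V^{-1} x(0), where the columns of V are the eigenvectors.
λ = -3: A - (-3)I = [[4, -2], [4, -2]]. Row 1 gives 4·v1 + (-2)·v2 = 0, so take v_1 = [-1, -2]^T.
λ = -1: A - (-1)I = [[2, -2], [4, -4]]. Row 1 gives 2·v1 + (-2)·v2 = 0, so take v_2 = [1, 1]^T.
V = [v_1 v_2] = [[-1, 1], [-2, 1]] has det V = 1, so V^{-1} = adj(V)/det V = [[1, -1], [2, -1]].
Modal coordinates z(0) = V^{-1} x(0): 1·(-1) + (-1)·0 = -1; 2·(-1) + (-1)·0 = -2; so z(0) = [-1, -2]^T.
x_2(t) = Σ_i (v_i)_2 · z_i(0) · e^{λ_i t} (row 2 of V times the modal terms).
x_2(2.0) = (-2)·(-1)·e^{-3·2.0} + 1·(-2)·e^{-1·2.0} = 2·0.002479 + (-2)·0.135335 = -0.2657.

-0.2657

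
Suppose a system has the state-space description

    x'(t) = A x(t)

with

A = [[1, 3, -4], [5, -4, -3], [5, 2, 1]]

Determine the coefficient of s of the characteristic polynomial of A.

Expand det(sI - A) for the 3×3 matrix.
p(s) = s^3 + 2s^2 + 4s + 178.
(Check: constant term = det(-A) = (-1)^3 det A = 178; coefficient of s^2 = -tr A = 2.)
The coefficient of s is 4.

4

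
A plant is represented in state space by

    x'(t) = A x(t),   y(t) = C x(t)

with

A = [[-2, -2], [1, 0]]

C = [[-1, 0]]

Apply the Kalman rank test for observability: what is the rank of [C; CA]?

2

CA = [[2, 2]]
Observability matrix O = [C; CA] = [[-1, 0], [2, 2]]
det(O) = (-1)·2 - 0·2 = -2 - 0 = -2 ≠ 0, so rank(O) = 2.
rank(O) = 2 = n, so the pair (A, C) is completely observable.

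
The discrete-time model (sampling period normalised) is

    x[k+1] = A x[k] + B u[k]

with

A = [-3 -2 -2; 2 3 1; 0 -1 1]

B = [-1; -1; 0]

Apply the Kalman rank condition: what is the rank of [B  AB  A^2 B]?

AB = [[5], [-5], [1]]
A^2B = [[-7], [-4], [6]]
Controllability matrix C = [B  AB  A^2B] = [[-1, 5, -7], [-1, -5, -4], [0, 1, 6]]
det(C) = (-1)·((-5)·6 - (-4)·1) - 5·((-1)·6 - (-4)·0) + (-7)·((-1)·1 - (-5)·0) = (-1)·(-26) - 5·(-6) + (-7)·(-1) = 63 ≠ 0, so rank(C) = 3.
rank(C) = 3 = n, so the pair (A, B) is completely controllable.

3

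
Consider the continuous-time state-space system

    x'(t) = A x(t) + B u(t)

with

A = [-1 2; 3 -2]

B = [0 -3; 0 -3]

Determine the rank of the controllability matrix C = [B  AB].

AB = [[0, -3], [0, -3]]
Controllability matrix C = [B  AB] = [[0, -3, 0, -3], [0, -3, 0, -3]]
Every column of C is a scalar multiple of column 2 = [-3, -3] (multipliers 0, 1, 0, 1), so the columns span a one-dimensional space.
C ≠ 0, hence rank(C) = 1.
rank(C) = 1 < n = 2, so the pair (A, B) is not completely controllable.

1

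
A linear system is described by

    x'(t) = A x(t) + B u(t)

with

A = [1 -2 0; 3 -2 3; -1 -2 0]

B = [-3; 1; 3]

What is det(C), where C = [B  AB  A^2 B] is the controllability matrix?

AB = [[-5], [-2], [1]]
A^2B = [[-1], [-8], [9]]
Controllability matrix C = [B  AB  A^2B] = [[-3, -5, -1], [1, -2, -8], [3, 1, 9]]
Expanding along the first row, det(C) = (-3)·((-2)·9 - (-8)·1) - (-5)·(1·9 - (-8)·3) + (-1)·(1·1 - (-2)·3) = (-3)·(-10) - (-5)·33 + (-1)·7 = 188
Since det(C) ≠ 0, rank(C) = 3 and the system is completely controllable.

188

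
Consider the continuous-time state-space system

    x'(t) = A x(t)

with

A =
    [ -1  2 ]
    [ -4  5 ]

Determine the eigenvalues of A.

det(sI - A) = s^2 - (tr A)s + det A, with tr A = (-1) + 5 = 4 and det A = (-1)·5 - 2·(-4) = -5 - (-8) = 3.
So p(s) = det(sI - A) = s^2 - 4s + 3.
Factor s^2 - 4s + 3: two numbers with sum 4 and product 3 are 3 and 1, so s^2 - 4s + 3 = (s - 3)(s - 1).
Hence p(s) = (s - 3) (s - 1), with roots 1, 3.
At least one eigenvalue has non-negative real part, so the system is not asymptotically stable.

1, 3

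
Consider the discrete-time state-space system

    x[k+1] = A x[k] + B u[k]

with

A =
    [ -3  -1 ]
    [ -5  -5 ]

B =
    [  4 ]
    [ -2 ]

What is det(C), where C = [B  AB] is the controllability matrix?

-60

AB = [[-10], [-10]]
Controllability matrix C = [B  AB] = [[4, -10], [-2, -10]]
det(C) = 4·(-10) - (-10)·(-2) = -40 - 20 = -60
Since det(C) ≠ 0, rank(C) = 2 and the system is completely controllable.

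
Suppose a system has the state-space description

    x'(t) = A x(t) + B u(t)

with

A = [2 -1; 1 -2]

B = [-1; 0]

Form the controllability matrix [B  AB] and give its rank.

2

AB = [[-2], [-1]]
Controllability matrix C = [B  AB] = [[-1, -2], [0, -1]]
det(C) = (-1)·(-1) - (-2)·0 = 1 - 0 = 1 ≠ 0, so rank(C) = 2.
rank(C) = 2 = n, so the pair (A, B) is completely controllable.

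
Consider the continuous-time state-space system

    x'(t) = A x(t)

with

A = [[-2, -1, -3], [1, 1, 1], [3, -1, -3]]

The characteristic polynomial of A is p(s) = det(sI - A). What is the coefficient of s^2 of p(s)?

Expand det(sI - A) for the 3×3 matrix.
p(s) = s^3 + 4s^2 + 12s - 10.
(Check: constant term = det(-A) = (-1)^3 det A = -10; coefficient of s^2 = -tr A = 4.)
The coefficient of s^2 is 4.

4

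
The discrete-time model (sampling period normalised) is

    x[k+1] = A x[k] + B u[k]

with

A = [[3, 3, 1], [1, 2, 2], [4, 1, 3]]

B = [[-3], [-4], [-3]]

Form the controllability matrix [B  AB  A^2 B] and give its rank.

3

AB = [[-24], [-17], [-25]]
A^2B = [[-148], [-108], [-188]]
Controllability matrix C = [B  AB  A^2B] = [[-3, -24, -148], [-4, -17, -108], [-3, -25, -188]]
det(C) = (-3)·((-17)·(-188) - (-108)·(-25)) - (-24)·((-4)·(-188) - (-108)·(-3)) + (-148)·((-4)·(-25) - (-17)·(-3)) = (-3)·496 - (-24)·428 + (-148)·49 = 1532 ≠ 0, so rank(C) = 3.
rank(C) = 3 = n, so the pair (A, B) is completely controllable.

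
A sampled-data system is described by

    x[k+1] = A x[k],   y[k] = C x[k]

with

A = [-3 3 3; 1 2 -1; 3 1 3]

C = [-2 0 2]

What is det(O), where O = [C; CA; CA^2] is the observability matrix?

CA = [[12, -4, 0]]
CA^2 = [[-40, 28, 40]]
Observability matrix O = [C; CA; CA^2] = [[-2, 0, 2], [12, -4, 0], [-40, 28, 40]]
Expanding along the first row, det(O) = (-2)·((-4)·40 - 0·28) - 0·(12·40 - 0·(-40)) + 2·(12·28 - (-4)·(-40)) = (-2)·(-160) - 0·480 + 2·176 = 672
Since det(O) ≠ 0, rank(O) = 3 and the system is completely observable.

672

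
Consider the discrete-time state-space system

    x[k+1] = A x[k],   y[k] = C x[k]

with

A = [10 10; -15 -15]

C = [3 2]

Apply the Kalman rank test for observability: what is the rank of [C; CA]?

1

CA = [[0, 0]]
Observability matrix O = [C; CA] = [[3, 2], [0, 0]]
Every row of O is a scalar multiple of row 1 = [3, 2] (multipliers 1, 0), so the rows span a one-dimensional space.
O ≠ 0, hence rank(O) = 1.
rank(O) = 1 < n = 2, so the pair (A, C) is not completely observable.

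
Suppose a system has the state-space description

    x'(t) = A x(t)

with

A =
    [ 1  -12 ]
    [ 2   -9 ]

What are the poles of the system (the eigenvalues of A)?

det(sI - A) = s^2 - (tr A)s + det A, with tr A = 1 + (-9) = -8 and det A = 1·(-9) - (-12)·2 = -9 - (-24) = 15.
So p(s) = det(sI - A) = s^2 + 8s + 15.
Factor s^2 + 8s + 15: two numbers with sum -8 and product 15 are -3 and -5, so s^2 + 8s + 15 = (s + 3)(s + 5).
Hence p(s) = (s + 3) (s + 5), with roots -5, -3.
All eigenvalues have negative real part, so the system is asymptotically stable.

-5, -3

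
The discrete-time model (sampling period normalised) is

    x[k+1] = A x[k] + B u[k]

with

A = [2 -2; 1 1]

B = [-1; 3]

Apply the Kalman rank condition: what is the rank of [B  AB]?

AB = [[-8], [2]]
Controllability matrix C = [B  AB] = [[-1, -8], [3, 2]]
det(C) = (-1)·2 - (-8)·3 = -2 - (-24) = 22 ≠ 0, so rank(C) = 2.
rank(C) = 2 = n, so the pair (A, B) is completely controllable.

2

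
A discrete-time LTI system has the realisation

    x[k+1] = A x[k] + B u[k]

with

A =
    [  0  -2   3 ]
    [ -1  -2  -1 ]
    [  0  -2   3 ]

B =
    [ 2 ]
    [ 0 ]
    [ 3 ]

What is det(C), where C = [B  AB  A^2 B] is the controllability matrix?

113

AB = [[9], [-5], [9]]
A^2B = [[37], [-8], [37]]
Controllability matrix C = [B  AB  A^2B] = [[2, 9, 37], [0, -5, -8], [3, 9, 37]]
Expanding along the first row, det(C) = 2·((-5)·37 - (-8)·9) - 9·(0·37 - (-8)·3) + 37·(0·9 - (-5)·3) = 2·(-113) - 9·24 + 37·15 = 113
Since det(C) ≠ 0, rank(C) = 3 and the system is completely controllable.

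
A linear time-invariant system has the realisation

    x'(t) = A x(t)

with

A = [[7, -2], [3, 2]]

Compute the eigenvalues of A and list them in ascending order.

det(sI - A) = s^2 - (tr A)s + det A, with tr A = 7 + 2 = 9 and det A = 7·2 - (-2)·3 = 14 - (-6) = 20.
So p(s) = det(sI - A) = s^2 - 9s + 20.
Factor s^2 - 9s + 20: two numbers with sum 9 and product 20 are 5 and 4, so s^2 - 9s + 20 = (s - 5)(s - 4).
Hence p(s) = (s - 5) (s - 4), with roots 4, 5.
At least one eigenvalue has non-negative real part, so the system is not asymptotically stable.

4, 5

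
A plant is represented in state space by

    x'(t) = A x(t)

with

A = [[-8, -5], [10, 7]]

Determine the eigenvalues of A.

det(sI - A) = s^2 - (tr A)s + det A, with tr A = (-8) + 7 = -1 and det A = (-8)·7 - (-5)·10 = -56 - (-50) = -6.
So p(s) = det(sI - A) = s^2 + s - 6.
Factor s^2 + s - 6: two numbers with sum -1 and product -6 are 2 and -3, so s^2 + s - 6 = (s - 2)(s + 3).
Hence p(s) = (s - 2) (s + 3), with roots -3, 2.
At least one eigenvalue has non-negative real part, so the system is not asymptotically stable.

-3, 2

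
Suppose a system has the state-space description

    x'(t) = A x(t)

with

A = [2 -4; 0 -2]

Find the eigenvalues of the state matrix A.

-2, 2

det(sI - A) = s^2 - (tr A)s + det A, with tr A = 2 + (-2) = 0 and det A = 2·(-2) - (-4)·0 = -4 - 0 = -4.
So p(s) = det(sI - A) = s^2 - 4.
Factor s^2 - 4: two numbers with sum 0 and product -4 are 2 and -2, so s^2 - 4 = (s - 2)(s + 2).
Hence p(s) = (s - 2) (s + 2), with roots -2, 2.
At least one eigenvalue has non-negative real part, so the system is not asymptotically stable.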